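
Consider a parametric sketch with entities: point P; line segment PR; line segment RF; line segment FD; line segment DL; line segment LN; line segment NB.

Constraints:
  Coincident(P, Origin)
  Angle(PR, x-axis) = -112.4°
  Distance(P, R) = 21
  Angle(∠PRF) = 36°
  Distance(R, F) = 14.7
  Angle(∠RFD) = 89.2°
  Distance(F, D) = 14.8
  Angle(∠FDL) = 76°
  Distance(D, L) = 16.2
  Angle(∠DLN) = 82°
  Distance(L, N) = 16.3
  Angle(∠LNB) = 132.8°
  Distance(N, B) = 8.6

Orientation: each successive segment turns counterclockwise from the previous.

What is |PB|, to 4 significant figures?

20.01

P is at the origin; PR runs at -112.4° with length 21.0, so R = (-8.002, -19.42). ∠PRF = 36.0° gives RF at 31.60° from the x-axis; with |RF| = 14.7, F = (4.518, -11.71). ∠RFD = 89.2° gives FD at 122.4° from the x-axis; with |FD| = 14.8, D = (-3.412, 0.7832). ∠FDL = 76.0° gives DL at -133.6° from the x-axis; with |DL| = 16.2, L = (-14.58, -10.95). ∠DLN = 82.0° gives LN at -35.60° from the x-axis; with |LN| = 16.3, N = (-1.331, -20.44). ∠LNB = 132.8° gives NB at 11.60° from the x-axis; with |NB| = 8.6, B = (7.094, -18.71). Then |PB| = |B − P| = 20.01.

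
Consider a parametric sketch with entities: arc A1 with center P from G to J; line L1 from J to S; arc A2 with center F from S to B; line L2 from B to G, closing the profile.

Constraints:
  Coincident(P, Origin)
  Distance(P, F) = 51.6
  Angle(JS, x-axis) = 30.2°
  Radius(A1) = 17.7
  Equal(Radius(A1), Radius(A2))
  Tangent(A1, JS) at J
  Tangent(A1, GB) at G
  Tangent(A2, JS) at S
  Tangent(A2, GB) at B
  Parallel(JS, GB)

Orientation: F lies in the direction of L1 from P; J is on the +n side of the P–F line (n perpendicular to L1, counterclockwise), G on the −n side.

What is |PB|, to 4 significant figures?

54.55

Tangency of A1 to both parallel lines with radius 17.7 puts J and G at P ± 17.7·n: J = (-8.903, 15.30), G = (8.903, -15.30). Equal radii place S and B the same way about F: S = F + 17.7·n = (35.69, 41.25), B = F − 17.7·n = (53.50, 10.66). Then |PB| = |B − P| = 54.55.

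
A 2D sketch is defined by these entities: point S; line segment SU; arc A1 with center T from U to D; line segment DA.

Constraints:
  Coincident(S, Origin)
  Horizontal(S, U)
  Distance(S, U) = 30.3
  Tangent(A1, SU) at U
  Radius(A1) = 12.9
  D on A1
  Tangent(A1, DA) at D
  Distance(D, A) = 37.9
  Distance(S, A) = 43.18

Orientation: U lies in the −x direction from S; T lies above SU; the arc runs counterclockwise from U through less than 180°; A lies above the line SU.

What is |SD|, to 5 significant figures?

20.033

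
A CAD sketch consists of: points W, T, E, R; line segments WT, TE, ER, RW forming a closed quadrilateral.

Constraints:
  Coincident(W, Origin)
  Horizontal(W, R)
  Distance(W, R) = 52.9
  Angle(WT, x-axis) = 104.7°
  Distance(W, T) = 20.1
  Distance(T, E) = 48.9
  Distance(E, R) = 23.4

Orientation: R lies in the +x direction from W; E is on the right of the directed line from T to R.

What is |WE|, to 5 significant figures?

34.647

W is at the origin; WR is horizontal with |WR| = 52.9 and R in +x, so R = (52.9, 0). WT runs at 104.7° with |WT| = 20.1, so T = (-5.1005, 19.442). E is determined by |TE| = 48.9 and |ER| = 23.4 together: it lies at the intersection of circle(T, 48.9) and circle(R, 23.4). With |TR| = 61.172, the foot of the radical line on TR is 45.655 from T and the perpendicular offset is √(48.9² − 45.655²) = 17.515. Taking the right-of-TR solution: E = (32.621, -11.676).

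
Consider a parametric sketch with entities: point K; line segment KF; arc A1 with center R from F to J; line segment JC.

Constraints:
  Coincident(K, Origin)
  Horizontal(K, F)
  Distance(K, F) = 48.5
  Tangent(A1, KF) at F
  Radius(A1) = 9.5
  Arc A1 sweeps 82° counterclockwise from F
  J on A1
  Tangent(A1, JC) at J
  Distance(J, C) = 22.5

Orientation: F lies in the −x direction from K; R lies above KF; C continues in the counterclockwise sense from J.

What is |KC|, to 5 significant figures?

47.127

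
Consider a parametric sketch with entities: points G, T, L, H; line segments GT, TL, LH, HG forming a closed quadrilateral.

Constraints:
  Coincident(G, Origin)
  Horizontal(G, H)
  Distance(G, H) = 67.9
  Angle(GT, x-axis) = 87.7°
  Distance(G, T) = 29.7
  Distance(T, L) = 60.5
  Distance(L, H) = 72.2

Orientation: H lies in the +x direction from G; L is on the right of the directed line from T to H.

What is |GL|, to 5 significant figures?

30.917

Checks: |TL| = 60.50 ✓; |LH| = 72.20 ✓.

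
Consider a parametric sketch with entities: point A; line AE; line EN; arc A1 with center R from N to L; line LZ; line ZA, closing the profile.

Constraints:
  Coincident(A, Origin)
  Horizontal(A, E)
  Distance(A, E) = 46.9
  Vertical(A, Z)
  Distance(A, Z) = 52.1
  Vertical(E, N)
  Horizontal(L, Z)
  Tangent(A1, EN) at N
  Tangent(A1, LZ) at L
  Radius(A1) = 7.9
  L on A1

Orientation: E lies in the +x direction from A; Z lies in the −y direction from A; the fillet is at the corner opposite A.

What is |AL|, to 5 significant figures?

65.080

A is at the origin; AE is horizontal with |AE| = 46.9 and E on the +x side, so E = (46.900, 0.0000). A and Z share the same x with |AZ| = 52.1 and Z on the −y side, so Z = (0.0000, -52.100). The virtual corner opposite A is at (46.900, -52.100). The tangent condition forces RN to be normal to EN and tangency of A1 to LZ means the radius RL is perpendicular to LZ, with radius 7.9, so the center R sits 7.9 in from both sides at R = (39.000, -44.200). That places the tangent points at N = (46.900, -44.200) on EN and L = (39.000, -52.100) on LZ. Then |AL| = |L − A| = 65.080.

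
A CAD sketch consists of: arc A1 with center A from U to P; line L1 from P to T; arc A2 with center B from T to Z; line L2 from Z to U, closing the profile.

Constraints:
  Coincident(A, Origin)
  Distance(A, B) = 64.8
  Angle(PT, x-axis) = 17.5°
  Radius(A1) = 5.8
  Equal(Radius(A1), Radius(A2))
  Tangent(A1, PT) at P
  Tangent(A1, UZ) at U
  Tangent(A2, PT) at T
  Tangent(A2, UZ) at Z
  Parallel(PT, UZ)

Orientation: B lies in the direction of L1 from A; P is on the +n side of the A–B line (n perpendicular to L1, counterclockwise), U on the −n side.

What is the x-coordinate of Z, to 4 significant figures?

63.54

Tangency of A1 to both parallel lines with radius 5.8 puts P and U at A ± 5.8·n: P = (-1.744, 5.532), U = (1.744, -5.532). Equal radii place T and Z the same way about B: T = B + 5.8·n = (60.06, 25.02), Z = B − 5.8·n = (63.54, 13.95). So Z.x = 63.54.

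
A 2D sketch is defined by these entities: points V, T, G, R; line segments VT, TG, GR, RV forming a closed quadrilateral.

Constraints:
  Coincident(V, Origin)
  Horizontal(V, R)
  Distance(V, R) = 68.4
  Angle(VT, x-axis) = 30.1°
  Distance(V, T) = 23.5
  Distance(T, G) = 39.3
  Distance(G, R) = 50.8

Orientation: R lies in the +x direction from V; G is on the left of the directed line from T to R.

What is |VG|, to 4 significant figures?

61.43

Checks: |TG| = 39.30 ✓; |GR| = 50.80 ✓.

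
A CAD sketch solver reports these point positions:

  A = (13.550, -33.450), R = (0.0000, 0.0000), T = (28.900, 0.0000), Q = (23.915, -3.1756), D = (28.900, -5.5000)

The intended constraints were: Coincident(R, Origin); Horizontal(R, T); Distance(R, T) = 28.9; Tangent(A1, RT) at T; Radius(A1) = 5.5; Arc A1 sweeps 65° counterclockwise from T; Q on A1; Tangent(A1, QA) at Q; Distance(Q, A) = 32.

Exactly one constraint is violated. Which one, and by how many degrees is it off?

Tangent(A1, QA) at Q — off by 6.10°.

R = (0.00, 0.00) ✓; R.y = 0.00, T.y = 0.00 ✓; |RT| = 28.90 ✓; ∠(DT, TR) = 90.00° ✓; |DT| = 5.500 ✓; bearing(D→Q) − bearing(D→T) = 65.00° ✓; |DQ| = 5.500 ✓; ∠(DQ, QA) = 83.90° ✗; |QA| = 32.00 ✓.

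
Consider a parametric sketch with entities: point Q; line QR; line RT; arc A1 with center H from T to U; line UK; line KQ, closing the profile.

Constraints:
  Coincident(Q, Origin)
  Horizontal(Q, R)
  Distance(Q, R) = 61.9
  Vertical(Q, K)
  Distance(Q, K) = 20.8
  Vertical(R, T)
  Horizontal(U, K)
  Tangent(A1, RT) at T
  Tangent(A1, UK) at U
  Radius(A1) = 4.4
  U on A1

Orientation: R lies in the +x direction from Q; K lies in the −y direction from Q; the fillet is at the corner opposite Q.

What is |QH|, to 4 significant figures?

59.79

Q is at the origin; QR is horizontal with |QR| = 61.9 and R on the +x side, so R = (61.90, 0.000). Q and K share the same x with |QK| = 20.8 and K on the −y side, so K = (0.000, -20.80). The virtual corner opposite Q is at (61.90, -20.80). Since A1 is tangent to RT there, HT ⟂ RT and since A1 is tangent to UK there, HU ⟂ UK, with radius 4.4, so the center H sits 4.4 in from both sides at H = (57.50, -16.40). Then |QH| = |H − Q| = 59.79.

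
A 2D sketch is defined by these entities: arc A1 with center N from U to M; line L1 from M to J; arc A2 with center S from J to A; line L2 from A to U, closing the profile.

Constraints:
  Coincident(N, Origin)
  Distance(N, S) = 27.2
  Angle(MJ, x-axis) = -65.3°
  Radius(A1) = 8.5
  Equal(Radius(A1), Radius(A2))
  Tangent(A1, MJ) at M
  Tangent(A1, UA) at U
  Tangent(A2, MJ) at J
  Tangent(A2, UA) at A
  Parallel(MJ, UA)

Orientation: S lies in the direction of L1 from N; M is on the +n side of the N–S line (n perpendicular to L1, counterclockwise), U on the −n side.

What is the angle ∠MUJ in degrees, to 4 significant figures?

57.99°

The slot axis is L1's direction at -65.3°, so u = (cos -65.3°, sin -65.3°) = (0.4179, -0.9085) and n = (−sin -65.3°, cos -65.3°) = (0.9085, 0.4179). N is at the origin and S lies 27.2 along u from N, so S = 27.2·u = (11.37, -24.71). Tangency of A1 to both parallel lines with radius 8.5 puts M and U at N ± 8.5·n: M = (7.722, 3.552), U = (-7.722, -3.552). Equal radii place J and A the same way about S: J = S + 8.5·n = (19.09, -21.16), A = S − 8.5·n = (3.644, -28.26). Then cos ∠MUJ = UM·UJ / (|UM||UJ|), giving 57.99°.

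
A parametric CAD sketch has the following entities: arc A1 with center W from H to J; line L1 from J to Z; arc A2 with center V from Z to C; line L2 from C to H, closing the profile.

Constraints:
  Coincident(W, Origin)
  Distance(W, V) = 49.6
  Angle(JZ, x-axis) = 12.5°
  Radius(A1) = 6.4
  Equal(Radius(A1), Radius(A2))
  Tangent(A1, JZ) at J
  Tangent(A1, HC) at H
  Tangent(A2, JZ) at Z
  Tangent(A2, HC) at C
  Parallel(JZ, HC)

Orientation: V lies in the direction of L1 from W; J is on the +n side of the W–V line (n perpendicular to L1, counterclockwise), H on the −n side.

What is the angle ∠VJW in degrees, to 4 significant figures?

82.65°

W is at the origin and V lies 49.6 along u from W, so V = 49.6·u = (48.42, 10.74). Tangency of A1 to both parallel lines with radius 6.4 puts J and H at W ± 6.4·n: J = (-1.385, 6.248), H = (1.385, -6.248). Then cos ∠VJW = JV·JW / (|JV||JW|), giving 82.65°.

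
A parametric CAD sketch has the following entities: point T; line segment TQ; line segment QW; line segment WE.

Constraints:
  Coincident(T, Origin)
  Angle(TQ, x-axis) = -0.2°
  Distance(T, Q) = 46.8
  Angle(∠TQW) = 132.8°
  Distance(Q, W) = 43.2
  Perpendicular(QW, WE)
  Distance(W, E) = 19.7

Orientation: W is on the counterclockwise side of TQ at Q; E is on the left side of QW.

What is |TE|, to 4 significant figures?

76.41

∠TQW = 132.8°, so QW runs at -0.2° + (180° − 132.8°) = 47.00° from the x-axis; with |QW| = 43.2, W = Q + 43.2·(cos 47.00°, sin 47.00°) = (76.26, 31.43). QW is perpendicular to WE; with |WE| = 19.7 on the left of QW, E = W + 19.7·(-0.7314, 0.6820) = (61.85, 44.87). Then |TE| = |E − T| = 76.41.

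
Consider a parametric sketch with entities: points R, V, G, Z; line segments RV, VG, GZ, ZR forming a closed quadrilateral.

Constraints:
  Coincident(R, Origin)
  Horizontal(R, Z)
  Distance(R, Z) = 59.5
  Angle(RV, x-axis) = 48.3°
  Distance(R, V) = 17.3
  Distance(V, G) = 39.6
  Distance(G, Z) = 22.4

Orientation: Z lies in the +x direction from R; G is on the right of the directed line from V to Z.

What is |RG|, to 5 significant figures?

43.377

Checks: |VG| = 39.60 ✓; |GZ| = 22.40 ✓.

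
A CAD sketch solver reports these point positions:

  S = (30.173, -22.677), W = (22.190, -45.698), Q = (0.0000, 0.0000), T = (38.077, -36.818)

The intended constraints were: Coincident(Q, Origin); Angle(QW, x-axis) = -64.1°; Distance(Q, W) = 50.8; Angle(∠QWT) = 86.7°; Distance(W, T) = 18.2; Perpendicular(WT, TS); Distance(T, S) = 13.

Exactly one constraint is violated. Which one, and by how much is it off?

Distance(T, S) = 13 — off by 3.20.

Q = (0.00, 0.00) ✓; QW at -64.10° ✓; |QW| = 50.80 ✓; ∠QWT = 86.70° ✓; |WT| = 18.20 ✓; ∠(WT, TS) = 90.00° ✓; |TS| = 16.20 ✗.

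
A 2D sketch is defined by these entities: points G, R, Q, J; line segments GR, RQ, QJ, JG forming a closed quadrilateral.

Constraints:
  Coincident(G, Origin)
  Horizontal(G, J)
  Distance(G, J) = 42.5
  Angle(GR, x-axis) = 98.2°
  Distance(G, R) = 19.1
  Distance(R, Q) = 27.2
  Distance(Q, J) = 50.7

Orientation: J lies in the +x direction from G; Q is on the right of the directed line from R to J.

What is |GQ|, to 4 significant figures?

10.92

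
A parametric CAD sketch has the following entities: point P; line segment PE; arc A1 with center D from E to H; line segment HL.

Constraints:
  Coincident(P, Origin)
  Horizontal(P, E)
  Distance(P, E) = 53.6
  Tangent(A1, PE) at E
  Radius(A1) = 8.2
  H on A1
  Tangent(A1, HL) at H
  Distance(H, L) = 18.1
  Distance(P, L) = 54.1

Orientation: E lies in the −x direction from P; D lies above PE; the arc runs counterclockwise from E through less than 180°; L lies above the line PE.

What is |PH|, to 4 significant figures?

46.29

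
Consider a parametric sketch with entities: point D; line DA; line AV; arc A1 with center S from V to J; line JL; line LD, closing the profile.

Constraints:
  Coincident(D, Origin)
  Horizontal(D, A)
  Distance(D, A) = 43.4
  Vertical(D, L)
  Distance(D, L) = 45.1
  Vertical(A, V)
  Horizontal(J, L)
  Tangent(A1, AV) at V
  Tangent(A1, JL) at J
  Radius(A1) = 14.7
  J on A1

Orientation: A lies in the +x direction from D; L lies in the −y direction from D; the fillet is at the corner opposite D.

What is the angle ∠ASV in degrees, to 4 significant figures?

64.19°

The virtual corner opposite D is at (43.40, -45.10). A1 meets AV tangentially, so SV is at right angles to AV and A1 meets JL tangentially, so SJ is at right angles to JL, with radius 14.7, so the center S sits 14.7 in from both sides at S = (28.70, -30.40). That places the tangent points at V = (43.40, -30.40) on AV and J = (28.70, -45.10) on JL. Then cos ∠ASV = SA·SV / (|SA||SV|), giving 64.19°.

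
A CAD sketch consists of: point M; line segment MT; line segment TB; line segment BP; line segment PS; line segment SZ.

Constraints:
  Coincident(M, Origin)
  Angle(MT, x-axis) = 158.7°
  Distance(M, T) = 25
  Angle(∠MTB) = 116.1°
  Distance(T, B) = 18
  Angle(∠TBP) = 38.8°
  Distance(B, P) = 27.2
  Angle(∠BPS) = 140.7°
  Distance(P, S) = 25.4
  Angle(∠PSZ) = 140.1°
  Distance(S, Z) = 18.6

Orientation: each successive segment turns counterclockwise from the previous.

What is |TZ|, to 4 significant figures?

43.03

M is at the origin; MT runs at 158.7° with length 25.0, so T = (-23.29, 9.081). ∠MTB = 116.1° gives TB at -137.4° from the x-axis; with |TB| = 18.0, B = (-36.54, -3.102). ∠TBP = 38.8° gives BP at 3.800° from the x-axis; with |BP| = 27.2, P = (-9.402, -1.300). ∠BPS = 140.7° gives PS at 43.10° from the x-axis; with |PS| = 25.4, S = (9.144, 16.06). ∠PSZ = 140.1° gives SZ at 83.00° from the x-axis; with |SZ| = 18.6, Z = (11.41, 34.52). Then |TZ| = |Z − T| = 43.03.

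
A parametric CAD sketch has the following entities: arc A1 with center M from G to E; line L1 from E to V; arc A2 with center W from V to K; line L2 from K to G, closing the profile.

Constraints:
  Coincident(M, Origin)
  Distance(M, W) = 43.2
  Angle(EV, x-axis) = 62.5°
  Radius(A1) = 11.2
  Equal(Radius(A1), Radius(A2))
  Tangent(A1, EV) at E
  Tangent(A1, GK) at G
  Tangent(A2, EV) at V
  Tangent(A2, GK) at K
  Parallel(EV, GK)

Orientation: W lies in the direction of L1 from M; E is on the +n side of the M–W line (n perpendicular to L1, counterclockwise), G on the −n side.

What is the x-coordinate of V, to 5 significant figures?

10.013

Tangency of A1 to both parallel lines with radius 11.2 puts E and G at M ± 11.2·n: E = (-9.9345, 5.1716), G = (9.9345, -5.1716). Equal radii place V and K the same way about W: V = W + 11.2·n = (10.013, 43.490), K = W − 11.2·n = (29.882, 33.147). So V.x = 10.013.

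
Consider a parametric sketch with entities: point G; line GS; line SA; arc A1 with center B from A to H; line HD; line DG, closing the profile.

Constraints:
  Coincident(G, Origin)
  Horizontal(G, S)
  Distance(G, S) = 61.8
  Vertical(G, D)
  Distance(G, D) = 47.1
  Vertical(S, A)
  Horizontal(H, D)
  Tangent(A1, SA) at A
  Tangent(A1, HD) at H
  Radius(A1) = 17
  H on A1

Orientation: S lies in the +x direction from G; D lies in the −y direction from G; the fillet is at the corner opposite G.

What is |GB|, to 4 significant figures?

53.97

G is at the origin; GS is horizontal with |GS| = 61.8 and S on the +x side, so S = (61.80, 0.000). GD is vertical with |GD| = 47.1 and D on the −y side, so D = (0.000, -47.10). The virtual corner opposite G is at (61.80, -47.10). The tangent condition forces BA to be normal to SA and the tangent condition forces BH to be normal to HD, with radius 17.0, so the center B sits 17.0 in from both sides at B = (44.80, -30.10). Then |GB| = |B − G| = 53.97.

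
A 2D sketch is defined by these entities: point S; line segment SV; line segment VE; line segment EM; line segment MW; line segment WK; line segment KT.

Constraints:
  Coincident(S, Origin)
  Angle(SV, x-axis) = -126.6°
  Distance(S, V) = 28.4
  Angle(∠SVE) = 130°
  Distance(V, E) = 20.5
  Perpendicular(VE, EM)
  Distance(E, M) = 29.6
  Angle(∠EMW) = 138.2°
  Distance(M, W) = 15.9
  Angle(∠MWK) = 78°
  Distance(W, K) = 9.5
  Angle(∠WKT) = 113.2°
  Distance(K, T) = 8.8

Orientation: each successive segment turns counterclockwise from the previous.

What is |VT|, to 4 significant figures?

27.64

S is at the origin; SV runs at -126.6° with length 28.4, so V = (-16.93, -22.80). ∠SVE = 130.0° gives VE at -76.60° from the x-axis; with |VE| = 20.5, E = (-12.18, -42.74). VE ⟂ EM, so EM runs at 13.40°; with |EM| = 29.6, M = (16.61, -35.88). ∠EMW = 138.2° gives MW at 55.20° from the x-axis; with |MW| = 15.9, W = (25.69, -22.83). ∠MWK = 78.0° gives WK at 157.2° from the x-axis; with |WK| = 9.5, K = (16.93, -19.14). ∠WKT = 113.2° gives KT at -136.0° from the x-axis; with |KT| = 8.8, T = (10.60, -25.26). Then |VT| = |T − V| = 27.64.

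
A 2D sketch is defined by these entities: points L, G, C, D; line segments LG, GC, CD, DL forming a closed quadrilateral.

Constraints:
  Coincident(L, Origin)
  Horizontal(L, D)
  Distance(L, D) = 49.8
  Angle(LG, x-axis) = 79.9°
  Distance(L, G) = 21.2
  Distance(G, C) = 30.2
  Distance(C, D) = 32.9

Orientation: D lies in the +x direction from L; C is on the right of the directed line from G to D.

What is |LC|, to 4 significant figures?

18.47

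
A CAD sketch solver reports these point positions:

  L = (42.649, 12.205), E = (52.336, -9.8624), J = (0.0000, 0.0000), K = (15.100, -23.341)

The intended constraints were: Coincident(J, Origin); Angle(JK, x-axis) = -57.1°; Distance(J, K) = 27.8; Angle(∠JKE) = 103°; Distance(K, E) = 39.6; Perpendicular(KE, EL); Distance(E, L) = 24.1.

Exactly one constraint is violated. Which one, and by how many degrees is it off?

Perpendicular(KE, EL) — off by 3.80°.

J = (0.00, 0.00) ✓; JK at -57.10° ✓; |JK| = 27.80 ✓; ∠JKE = 103.0° ✓; |KE| = 39.60 ✓; ∠(KE, EL) = 93.80° ✗; |EL| = 24.10 ✓.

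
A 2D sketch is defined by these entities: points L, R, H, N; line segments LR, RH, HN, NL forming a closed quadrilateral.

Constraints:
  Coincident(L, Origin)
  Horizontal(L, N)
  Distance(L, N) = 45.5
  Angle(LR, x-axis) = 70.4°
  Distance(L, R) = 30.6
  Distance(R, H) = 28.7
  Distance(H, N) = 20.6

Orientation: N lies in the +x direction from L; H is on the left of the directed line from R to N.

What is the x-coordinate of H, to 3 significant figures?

37.2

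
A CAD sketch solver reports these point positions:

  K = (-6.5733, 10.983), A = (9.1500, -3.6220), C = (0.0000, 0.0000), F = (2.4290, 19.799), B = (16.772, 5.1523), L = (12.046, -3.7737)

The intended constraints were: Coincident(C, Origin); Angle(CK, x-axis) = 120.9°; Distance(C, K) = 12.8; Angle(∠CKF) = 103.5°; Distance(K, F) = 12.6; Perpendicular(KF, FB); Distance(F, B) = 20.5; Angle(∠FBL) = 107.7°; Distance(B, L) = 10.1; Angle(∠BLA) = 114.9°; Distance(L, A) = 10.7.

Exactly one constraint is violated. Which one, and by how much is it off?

Distance(L, A) = 10.7 — off by 7.80.

C = (0.00, 0.00) ✓; CK at 120.9° ✓; |CK| = 12.80 ✓; ∠CKF = 103.5° ✓; |KF| = 12.60 ✓; ∠(KF, FB) = 90.00° ✓; |FB| = 20.50 ✓; ∠FBL = 107.7° ✓; |BL| = 10.10 ✓; ∠BLA = 114.9° ✓; |LA| = 2.900 ✗.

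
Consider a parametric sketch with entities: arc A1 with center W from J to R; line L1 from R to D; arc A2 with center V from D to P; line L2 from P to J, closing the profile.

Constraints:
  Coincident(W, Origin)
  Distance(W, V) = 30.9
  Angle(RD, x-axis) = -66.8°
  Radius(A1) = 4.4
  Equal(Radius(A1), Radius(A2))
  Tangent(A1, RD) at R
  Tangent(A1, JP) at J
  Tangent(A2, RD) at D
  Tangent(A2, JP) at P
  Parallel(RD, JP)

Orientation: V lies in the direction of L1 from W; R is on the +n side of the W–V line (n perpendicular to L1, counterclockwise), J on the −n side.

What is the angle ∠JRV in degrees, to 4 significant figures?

81.90°

The slot axis is L1's direction at -66.8°, so u = (cos -66.8°, sin -66.8°) = (0.3939, -0.9191) and n = (−sin -66.8°, cos -66.8°) = (0.9191, 0.3939). W is at the origin and V lies 30.9 along u from W, so V = 30.9·u = (12.17, -28.40). Tangency of A1 to both parallel lines with radius 4.4 puts R and J at W ± 4.4·n: R = (4.044, 1.733), J = (-4.044, -1.733). Then cos ∠JRV = RJ·RV / (|RJ||RV|), giving 81.90°.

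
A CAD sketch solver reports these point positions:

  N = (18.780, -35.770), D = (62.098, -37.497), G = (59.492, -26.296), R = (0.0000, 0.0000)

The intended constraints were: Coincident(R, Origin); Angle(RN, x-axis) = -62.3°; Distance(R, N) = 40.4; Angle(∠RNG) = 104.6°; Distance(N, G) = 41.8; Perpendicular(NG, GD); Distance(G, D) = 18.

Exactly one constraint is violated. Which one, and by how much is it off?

Distance(G, D) = 18 — off by 6.50.

R = (0.00, 0.00) ✓; RN at -62.30° ✓; |RN| = 40.40 ✓; ∠RNG = 104.6° ✓; |NG| = 41.80 ✓; ∠(NG, GD) = 90.00° ✓; |GD| = 11.50 ✗.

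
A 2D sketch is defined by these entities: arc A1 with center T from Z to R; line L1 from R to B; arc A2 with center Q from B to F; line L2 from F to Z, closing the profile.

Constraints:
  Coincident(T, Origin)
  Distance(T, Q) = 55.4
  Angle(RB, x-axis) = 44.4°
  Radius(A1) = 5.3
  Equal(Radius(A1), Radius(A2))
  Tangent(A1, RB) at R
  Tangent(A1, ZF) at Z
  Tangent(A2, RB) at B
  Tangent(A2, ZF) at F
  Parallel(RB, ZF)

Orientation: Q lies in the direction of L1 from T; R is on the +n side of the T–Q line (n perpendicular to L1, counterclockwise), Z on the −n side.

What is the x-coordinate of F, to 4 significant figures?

43.29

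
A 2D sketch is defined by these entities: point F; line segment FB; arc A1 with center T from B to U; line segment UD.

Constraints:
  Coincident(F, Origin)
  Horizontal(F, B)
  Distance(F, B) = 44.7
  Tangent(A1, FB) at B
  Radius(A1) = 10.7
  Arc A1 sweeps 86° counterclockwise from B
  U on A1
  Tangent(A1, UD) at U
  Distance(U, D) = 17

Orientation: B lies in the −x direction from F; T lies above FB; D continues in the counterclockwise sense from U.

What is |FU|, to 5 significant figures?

35.452

Since A1 is tangent to FB there, TB ⟂ FB, so T = B + (0, 10.7) = (-44.700, 10.700). On A1, B sits at bearing -90° from T; an 86° counterclockwise sweep puts U at bearing -4°, so U = T + 10.7·(cos -4°, sin -4°) = (-34.026, 9.9536). Then |FU| = |U − F| = 35.452.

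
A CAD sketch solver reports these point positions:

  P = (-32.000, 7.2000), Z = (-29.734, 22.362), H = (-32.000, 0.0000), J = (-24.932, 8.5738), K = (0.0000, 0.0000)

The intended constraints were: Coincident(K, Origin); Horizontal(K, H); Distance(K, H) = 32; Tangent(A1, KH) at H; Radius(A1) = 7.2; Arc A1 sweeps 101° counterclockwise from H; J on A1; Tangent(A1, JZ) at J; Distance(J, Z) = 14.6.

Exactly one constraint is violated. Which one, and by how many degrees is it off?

Tangent(A1, JZ) at J — off by 8.20°.

K = (0.00, 0.00) ✓; K.y = 0.00, H.y = 0.00 ✓; |KH| = 32.00 ✓; ∠(PH, HK) = 90.00° ✓; |PH| = 7.200 ✓; bearing(P→J) − bearing(P→H) = 101.0° ✓; |PJ| = 7.200 ✓; ∠(PJ, JZ) = 81.80° ✗; |JZ| = 14.60 ✓.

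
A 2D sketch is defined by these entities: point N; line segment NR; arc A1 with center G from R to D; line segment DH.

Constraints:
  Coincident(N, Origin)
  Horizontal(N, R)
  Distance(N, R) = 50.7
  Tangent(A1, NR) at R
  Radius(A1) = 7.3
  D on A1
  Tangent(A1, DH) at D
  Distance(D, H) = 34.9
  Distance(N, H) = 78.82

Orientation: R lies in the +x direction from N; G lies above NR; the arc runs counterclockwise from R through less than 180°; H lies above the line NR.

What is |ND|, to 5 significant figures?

57.793

N is at the origin; N and R share the same y with |NR| = 50.7 and R on the +x side, so R = (50.700, 0.0000). The tangent condition forces GR to be normal to NR, so G = R + (0, 7.3) = (50.700, 7.3000). Since GD ⟂ DH (tangency), |GH| = √(7.3² + 34.9²) = 35.655 regardless of where D sits on A1. So H lies on both circle(N, 78.82) and circle(G, 35.655); the above-NR intersection is H = (69.163, 37.803). D is the foot of the tangent from H: D = (57.587, 4.8785).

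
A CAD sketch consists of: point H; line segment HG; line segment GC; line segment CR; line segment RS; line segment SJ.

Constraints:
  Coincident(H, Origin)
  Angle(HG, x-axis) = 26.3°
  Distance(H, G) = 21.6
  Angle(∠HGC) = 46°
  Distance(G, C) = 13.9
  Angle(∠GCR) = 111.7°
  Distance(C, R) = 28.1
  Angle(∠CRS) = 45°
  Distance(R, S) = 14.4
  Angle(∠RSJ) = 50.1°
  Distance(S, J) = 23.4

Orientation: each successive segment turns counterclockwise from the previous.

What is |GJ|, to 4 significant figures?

33.44

H is at the origin; HG runs at 26.3° with length 21.6, so G = (19.36, 9.570). ∠HGC = 46.0° gives GC at 160.3° from the x-axis; with |GC| = 13.9, C = (6.278, 14.26). ∠GCR = 111.7° gives CR at -131.4° from the x-axis; with |CR| = 28.1, R = (-12.31, -6.822). ∠CRS = 45.0° gives RS at 3.600° from the x-axis; with |RS| = 14.4, S = (2.066, -5.918). ∠RSJ = 50.1° gives SJ at 133.5° from the x-axis; with |SJ| = 23.4, J = (-14.04, 11.06). Then |GJ| = |J − G| = 33.44.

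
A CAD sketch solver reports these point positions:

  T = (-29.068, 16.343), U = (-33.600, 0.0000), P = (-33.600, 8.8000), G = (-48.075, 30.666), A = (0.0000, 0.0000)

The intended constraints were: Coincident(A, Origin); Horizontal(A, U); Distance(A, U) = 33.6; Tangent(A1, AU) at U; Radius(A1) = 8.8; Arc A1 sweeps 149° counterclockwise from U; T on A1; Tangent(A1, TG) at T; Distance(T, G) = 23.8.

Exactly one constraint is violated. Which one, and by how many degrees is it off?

Tangent(A1, TG) at T — off by 6.00°.

A = (0.00, 0.00) ✓; A.y = 0.00, U.y = 0.00 ✓; |AU| = 33.60 ✓; ∠(PU, UA) = 90.00° ✓; |PU| = 8.800 ✓; bearing(P→T) − bearing(P→U) = 149.0° ✓; |PT| = 8.800 ✓; ∠(PT, TG) = 96.00° ✗; |TG| = 23.80 ✓.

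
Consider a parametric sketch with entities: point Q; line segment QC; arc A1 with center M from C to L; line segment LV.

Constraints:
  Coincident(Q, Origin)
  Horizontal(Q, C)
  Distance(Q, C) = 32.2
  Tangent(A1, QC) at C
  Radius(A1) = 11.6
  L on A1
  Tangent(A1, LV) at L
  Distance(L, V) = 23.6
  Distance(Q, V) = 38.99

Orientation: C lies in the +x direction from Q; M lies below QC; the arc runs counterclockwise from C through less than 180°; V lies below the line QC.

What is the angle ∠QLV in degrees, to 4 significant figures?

112.7°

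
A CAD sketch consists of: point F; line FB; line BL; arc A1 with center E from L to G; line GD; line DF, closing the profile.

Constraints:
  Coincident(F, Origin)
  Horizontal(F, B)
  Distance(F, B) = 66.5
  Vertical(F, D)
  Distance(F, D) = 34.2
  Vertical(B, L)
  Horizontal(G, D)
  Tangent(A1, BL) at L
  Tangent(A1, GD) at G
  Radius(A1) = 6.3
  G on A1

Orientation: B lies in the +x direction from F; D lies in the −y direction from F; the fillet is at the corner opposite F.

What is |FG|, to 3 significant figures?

69.2

F is at the origin; F and B share the same y with |FB| = 66.5 and B on the +x side, so B = (66.5, 0.00). F and D share the same x with |FD| = 34.2 and D on the −y side, so D = (0.00, -34.2). The virtual corner opposite F is at (66.5, -34.2). The tangent condition forces EL to be normal to BL and since A1 is tangent to GD there, EG ⟂ GD, with radius 6.3, so the center E sits 6.3 in from both sides at E = (60.2, -27.9). That places the tangent points at L = (66.5, -27.9) on BL and G = (60.2, -34.2) on GD. Then |FG| = |G − F| = 69.2.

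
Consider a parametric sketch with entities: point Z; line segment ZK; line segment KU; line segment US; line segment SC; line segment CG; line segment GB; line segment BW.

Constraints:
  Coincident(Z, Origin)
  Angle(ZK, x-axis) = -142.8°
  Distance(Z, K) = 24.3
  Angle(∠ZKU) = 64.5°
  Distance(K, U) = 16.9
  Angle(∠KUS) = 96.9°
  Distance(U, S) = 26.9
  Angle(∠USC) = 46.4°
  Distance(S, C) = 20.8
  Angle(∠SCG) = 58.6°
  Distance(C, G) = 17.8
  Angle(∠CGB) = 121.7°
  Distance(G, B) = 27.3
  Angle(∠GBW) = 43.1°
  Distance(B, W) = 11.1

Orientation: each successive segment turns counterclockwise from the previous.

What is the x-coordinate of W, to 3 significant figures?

19.6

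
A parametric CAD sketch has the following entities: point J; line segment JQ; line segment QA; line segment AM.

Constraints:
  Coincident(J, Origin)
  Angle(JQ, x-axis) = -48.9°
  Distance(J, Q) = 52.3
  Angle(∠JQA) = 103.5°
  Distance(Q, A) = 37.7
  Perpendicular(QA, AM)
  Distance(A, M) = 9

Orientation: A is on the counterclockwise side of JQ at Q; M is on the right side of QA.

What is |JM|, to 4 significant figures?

77.93

J is at the origin; JQ runs at -48.9° with length 52.3, so Q = 52.3·(cos -48.9°, sin -48.9°) = (34.38, -39.41). ∠JQA = 103.5°, so QA runs at -48.9° + (180° − 103.5°) = 27.60° from the x-axis; with |QA| = 37.7, A = Q + 37.7·(cos 27.60°, sin 27.60°) = (67.79, -21.95). QA ⟂ AM; with |AM| = 9.0 on the right of QA, M = A + 9.0·(0.4633, -0.8862) = (71.96, -29.92). Then |JM| = |M − J| = 77.93.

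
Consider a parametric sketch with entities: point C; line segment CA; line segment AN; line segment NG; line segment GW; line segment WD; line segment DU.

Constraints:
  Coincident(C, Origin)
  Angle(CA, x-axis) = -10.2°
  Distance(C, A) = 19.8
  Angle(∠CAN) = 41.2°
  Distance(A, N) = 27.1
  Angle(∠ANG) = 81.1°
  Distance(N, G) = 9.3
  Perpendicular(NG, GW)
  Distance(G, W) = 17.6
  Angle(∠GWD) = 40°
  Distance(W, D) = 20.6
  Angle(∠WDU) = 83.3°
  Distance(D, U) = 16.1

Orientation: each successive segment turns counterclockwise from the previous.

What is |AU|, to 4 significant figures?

34.21

∠GWD = 40.0° gives WD at 97.50° from the x-axis; with |WD| = 20.6, D = (6.584, 19.35). ∠WDU = 83.3° gives DU at -165.8° from the x-axis; with |DU| = 16.1, U = (-9.024, 15.40). Then |AU| = |U − A| = 34.21.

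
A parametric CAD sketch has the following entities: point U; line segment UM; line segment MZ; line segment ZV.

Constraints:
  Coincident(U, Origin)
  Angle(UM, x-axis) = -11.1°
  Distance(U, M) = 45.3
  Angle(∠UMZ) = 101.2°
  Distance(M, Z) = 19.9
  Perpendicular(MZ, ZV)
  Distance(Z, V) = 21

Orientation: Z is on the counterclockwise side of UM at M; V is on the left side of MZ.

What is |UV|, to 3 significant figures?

37.1

U is at the origin; UM runs at -11.1° with length 45.3, so M = 45.3·(cos -11.1°, sin -11.1°) = (44.5, -8.72). ∠UMZ = 101.2°, so MZ runs at -11.1° + (180° − 101.2°) = 67.7° from the x-axis; with |MZ| = 19.9, Z = M + 19.9·(cos 67.7°, sin 67.7°) = (52.0, 9.69). MZ is perpendicular to ZV; with |ZV| = 21.0 on the left of MZ, V = Z + 21.0·(-0.925, 0.379) = (32.6, 17.7). Then |UV| = |V − U| = 37.1.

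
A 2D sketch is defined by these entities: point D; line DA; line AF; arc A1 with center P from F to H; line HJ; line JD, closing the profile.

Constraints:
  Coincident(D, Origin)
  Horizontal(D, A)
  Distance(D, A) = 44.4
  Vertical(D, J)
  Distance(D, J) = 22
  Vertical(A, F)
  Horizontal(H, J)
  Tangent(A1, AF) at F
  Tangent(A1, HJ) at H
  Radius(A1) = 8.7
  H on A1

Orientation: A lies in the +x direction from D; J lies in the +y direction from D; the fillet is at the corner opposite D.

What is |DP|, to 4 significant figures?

38.10

D is at the origin; D and A share the same y with |DA| = 44.4 and A on the +x side, so A = (44.40, 0.000). DJ is vertical with |DJ| = 22.0 and J on the +y side, so J = (0.000, 22.00). The virtual corner opposite D is at (44.40, 22.00). The tangent condition forces PF to be normal to AF and A1 meets HJ tangentially, so PH is at right angles to HJ, with radius 8.7, so the center P sits 8.7 in from both sides at P = (35.70, 13.30). Then |DP| = |P − D| = 38.10.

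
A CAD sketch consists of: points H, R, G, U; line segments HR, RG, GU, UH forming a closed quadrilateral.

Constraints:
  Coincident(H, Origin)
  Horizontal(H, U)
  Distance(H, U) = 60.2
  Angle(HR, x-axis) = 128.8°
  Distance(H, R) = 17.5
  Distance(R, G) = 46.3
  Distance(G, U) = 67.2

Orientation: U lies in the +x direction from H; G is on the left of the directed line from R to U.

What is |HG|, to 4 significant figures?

53.55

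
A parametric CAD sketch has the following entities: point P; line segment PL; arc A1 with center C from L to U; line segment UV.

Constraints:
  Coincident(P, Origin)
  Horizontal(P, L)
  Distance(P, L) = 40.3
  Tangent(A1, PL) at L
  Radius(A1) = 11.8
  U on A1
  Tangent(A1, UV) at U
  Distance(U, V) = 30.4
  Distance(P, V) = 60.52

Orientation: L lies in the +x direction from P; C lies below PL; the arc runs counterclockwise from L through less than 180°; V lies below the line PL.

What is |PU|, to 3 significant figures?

33.6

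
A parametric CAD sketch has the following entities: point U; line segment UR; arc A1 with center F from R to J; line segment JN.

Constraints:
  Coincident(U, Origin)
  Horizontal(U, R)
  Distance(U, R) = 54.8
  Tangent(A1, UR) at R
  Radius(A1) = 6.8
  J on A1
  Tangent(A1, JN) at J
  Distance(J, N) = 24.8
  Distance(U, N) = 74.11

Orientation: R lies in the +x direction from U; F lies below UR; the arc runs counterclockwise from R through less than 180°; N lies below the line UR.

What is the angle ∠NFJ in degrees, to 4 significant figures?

74.67°

Checks: |FJ| = 6.800 ✓; ∠(FJ, JN) = 90.00° ✓; |JN| = 24.80 ✓; |UN| = 74.11 ✓.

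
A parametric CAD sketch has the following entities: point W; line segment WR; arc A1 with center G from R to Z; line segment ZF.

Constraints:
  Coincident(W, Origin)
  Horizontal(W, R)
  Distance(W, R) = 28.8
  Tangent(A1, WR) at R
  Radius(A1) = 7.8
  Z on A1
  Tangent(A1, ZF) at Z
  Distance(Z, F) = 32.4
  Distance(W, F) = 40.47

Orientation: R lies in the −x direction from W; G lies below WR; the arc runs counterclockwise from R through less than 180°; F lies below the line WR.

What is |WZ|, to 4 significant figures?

37.10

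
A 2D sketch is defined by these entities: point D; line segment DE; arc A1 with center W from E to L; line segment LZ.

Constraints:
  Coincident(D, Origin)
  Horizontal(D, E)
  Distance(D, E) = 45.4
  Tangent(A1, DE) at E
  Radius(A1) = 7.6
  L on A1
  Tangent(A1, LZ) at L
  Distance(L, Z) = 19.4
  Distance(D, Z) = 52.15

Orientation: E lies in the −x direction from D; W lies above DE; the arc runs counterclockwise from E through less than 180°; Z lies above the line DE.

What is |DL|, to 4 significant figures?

39.37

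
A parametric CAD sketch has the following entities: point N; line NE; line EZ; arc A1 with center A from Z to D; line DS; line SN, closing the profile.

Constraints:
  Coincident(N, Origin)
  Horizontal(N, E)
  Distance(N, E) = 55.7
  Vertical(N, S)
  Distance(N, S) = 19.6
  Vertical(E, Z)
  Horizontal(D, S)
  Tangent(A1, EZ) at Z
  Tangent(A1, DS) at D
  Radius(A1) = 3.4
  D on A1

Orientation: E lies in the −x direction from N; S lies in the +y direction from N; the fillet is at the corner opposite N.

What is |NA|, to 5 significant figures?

54.752

N is at the origin; NE is horizontal with |NE| = 55.7 and E on the −x side, so E = (-55.700, 0.0000). NS is vertical with |NS| = 19.6 and S on the +y side, so S = (0.0000, 19.600). The virtual corner opposite N is at (-55.700, 19.600). A1 meets EZ tangentially, so AZ is at right angles to EZ and A1 meets DS tangentially, so AD is at right angles to DS, with radius 3.4, so the center A sits 3.4 in from both sides at A = (-52.300, 16.200). Then |NA| = |A − N| = 54.752.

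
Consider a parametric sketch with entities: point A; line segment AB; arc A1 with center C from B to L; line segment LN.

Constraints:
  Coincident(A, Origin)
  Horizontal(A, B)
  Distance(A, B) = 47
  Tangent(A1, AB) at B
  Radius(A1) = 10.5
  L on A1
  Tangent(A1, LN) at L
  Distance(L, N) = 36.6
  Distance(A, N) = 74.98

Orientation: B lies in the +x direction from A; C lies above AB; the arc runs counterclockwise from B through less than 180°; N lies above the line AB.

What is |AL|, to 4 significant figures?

58.39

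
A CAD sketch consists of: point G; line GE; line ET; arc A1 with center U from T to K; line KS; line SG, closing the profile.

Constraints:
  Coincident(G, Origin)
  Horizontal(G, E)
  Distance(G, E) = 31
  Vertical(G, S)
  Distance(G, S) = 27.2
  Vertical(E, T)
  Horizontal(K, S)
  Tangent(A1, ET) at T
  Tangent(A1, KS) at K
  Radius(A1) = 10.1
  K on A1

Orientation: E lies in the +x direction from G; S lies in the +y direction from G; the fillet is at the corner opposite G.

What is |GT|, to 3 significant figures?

35.4

G is at the origin; GE is horizontal with |GE| = 31.0 and E on the +x side, so E = (31.0, 0.00). G and S share the same x with |GS| = 27.2 and S on the +y side, so S = (0.00, 27.2). The virtual corner opposite G is at (31.0, 27.2). Tangency of A1 to ET means the radius UT is perpendicular to ET and since A1 is tangent to KS there, UK ⟂ KS, with radius 10.1, so the center U sits 10.1 in from both sides at U = (20.9, 17.1). That places the tangent points at T = (31.0, 17.1) on ET and K = (20.9, 27.2) on KS. Then |GT| = |T − G| = 35.4.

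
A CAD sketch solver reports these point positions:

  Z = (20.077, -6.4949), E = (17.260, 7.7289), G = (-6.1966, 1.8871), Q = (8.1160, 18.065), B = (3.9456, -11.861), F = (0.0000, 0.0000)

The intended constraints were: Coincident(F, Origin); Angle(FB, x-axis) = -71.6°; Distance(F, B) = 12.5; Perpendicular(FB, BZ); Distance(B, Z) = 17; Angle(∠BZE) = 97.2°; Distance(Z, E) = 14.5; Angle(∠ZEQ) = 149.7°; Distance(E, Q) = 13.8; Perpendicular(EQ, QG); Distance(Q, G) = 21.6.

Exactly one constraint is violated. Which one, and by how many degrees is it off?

Perpendicular(EQ, QG) — off by 7.00°.

F = (0.00, 0.00) ✓; FB at -71.60° ✓; |FB| = 12.50 ✓; ∠(FB, BZ) = 90.00° ✓; |BZ| = 17.00 ✓; ∠BZE = 97.20° ✓; |ZE| = 14.50 ✓; ∠ZEQ = 149.7° ✓; |EQ| = 13.80 ✓; ∠(EQ, QG) = 97.00° ✗; |QG| = 21.60 ✓.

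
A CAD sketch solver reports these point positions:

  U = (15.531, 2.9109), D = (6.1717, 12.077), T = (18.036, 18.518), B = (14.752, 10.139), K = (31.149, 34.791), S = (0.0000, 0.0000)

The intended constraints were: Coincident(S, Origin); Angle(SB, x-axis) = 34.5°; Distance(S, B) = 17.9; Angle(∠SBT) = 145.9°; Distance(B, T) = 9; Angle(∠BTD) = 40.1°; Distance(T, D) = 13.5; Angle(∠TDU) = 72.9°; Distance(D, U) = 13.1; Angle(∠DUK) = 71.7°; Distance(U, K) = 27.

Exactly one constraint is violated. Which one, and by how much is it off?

Distance(U, K) = 27 — off by 8.50.

S = (0.00, 0.00) ✓; SB at 34.50° ✓; |SB| = 17.90 ✓; ∠SBT = 145.9° ✓; |BT| = 9.000 ✓; ∠BTD = 40.10° ✓; |TD| = 13.50 ✓; ∠TDU = 72.90° ✓; |DU| = 13.10 ✓; ∠DUK = 71.70° ✓; |UK| = 35.50 ✗.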